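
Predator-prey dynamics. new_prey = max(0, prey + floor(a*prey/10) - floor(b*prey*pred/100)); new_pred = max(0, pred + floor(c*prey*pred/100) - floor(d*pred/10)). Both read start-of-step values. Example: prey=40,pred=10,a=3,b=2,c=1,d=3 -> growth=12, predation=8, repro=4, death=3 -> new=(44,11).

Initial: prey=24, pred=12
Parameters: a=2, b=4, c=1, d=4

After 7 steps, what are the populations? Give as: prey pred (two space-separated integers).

Answer: 17 2

Derivation:
Step 1: prey: 24+4-11=17; pred: 12+2-4=10
Step 2: prey: 17+3-6=14; pred: 10+1-4=7
Step 3: prey: 14+2-3=13; pred: 7+0-2=5
Step 4: prey: 13+2-2=13; pred: 5+0-2=3
Step 5: prey: 13+2-1=14; pred: 3+0-1=2
Step 6: prey: 14+2-1=15; pred: 2+0-0=2
Step 7: prey: 15+3-1=17; pred: 2+0-0=2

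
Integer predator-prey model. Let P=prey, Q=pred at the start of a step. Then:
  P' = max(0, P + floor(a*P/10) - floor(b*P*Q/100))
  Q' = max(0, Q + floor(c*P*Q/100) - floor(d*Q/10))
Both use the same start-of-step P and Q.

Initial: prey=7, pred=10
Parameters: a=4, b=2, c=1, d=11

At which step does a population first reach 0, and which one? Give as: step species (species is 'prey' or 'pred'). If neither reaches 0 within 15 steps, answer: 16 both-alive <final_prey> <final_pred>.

Answer: 1 pred

Derivation:
Step 1: prey: 7+2-1=8; pred: 10+0-11=0
First extinction: pred at step 1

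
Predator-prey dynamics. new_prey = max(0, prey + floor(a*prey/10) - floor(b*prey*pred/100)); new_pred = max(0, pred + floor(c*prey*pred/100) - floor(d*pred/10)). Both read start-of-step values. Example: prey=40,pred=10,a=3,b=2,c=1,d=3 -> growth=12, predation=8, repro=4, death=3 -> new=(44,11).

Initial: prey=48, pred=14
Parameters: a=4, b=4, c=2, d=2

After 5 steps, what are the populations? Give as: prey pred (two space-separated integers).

Step 1: prey: 48+19-26=41; pred: 14+13-2=25
Step 2: prey: 41+16-41=16; pred: 25+20-5=40
Step 3: prey: 16+6-25=0; pred: 40+12-8=44
Step 4: prey: 0+0-0=0; pred: 44+0-8=36
Step 5: prey: 0+0-0=0; pred: 36+0-7=29

Answer: 0 29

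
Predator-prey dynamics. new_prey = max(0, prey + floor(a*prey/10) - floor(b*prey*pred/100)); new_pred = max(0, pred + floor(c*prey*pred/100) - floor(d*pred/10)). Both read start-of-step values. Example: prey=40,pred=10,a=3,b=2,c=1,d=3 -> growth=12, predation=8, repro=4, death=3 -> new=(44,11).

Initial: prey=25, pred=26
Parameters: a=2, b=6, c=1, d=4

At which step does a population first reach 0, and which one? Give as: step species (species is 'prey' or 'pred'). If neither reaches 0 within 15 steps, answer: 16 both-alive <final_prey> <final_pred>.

Answer: 1 prey

Derivation:
Step 1: prey: 25+5-39=0; pred: 26+6-10=22
First extinction: prey at step 1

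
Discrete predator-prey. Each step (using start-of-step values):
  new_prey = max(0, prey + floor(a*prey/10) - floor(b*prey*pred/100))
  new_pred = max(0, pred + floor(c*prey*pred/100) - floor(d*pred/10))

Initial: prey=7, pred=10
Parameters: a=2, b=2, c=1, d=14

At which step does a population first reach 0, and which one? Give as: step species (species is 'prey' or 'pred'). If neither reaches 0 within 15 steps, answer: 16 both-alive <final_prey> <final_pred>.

Step 1: prey: 7+1-1=7; pred: 10+0-14=0
First extinction: pred at step 1

Answer: 1 pred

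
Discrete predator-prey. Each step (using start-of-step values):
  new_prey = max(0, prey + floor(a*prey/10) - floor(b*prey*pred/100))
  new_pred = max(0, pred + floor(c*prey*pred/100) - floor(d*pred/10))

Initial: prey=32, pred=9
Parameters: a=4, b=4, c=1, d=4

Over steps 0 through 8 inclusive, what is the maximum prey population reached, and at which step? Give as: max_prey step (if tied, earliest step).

Step 1: prey: 32+12-11=33; pred: 9+2-3=8
Step 2: prey: 33+13-10=36; pred: 8+2-3=7
Step 3: prey: 36+14-10=40; pred: 7+2-2=7
Step 4: prey: 40+16-11=45; pred: 7+2-2=7
Step 5: prey: 45+18-12=51; pred: 7+3-2=8
Step 6: prey: 51+20-16=55; pred: 8+4-3=9
Step 7: prey: 55+22-19=58; pred: 9+4-3=10
Step 8: prey: 58+23-23=58; pred: 10+5-4=11
Max prey = 58 at step 7

Answer: 58 7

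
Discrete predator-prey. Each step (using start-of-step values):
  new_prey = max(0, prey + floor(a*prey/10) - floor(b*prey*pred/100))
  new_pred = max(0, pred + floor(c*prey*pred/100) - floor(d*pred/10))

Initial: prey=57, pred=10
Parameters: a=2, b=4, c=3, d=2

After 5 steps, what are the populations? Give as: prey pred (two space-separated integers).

Answer: 0 38

Derivation:
Step 1: prey: 57+11-22=46; pred: 10+17-2=25
Step 2: prey: 46+9-46=9; pred: 25+34-5=54
Step 3: prey: 9+1-19=0; pred: 54+14-10=58
Step 4: prey: 0+0-0=0; pred: 58+0-11=47
Step 5: prey: 0+0-0=0; pred: 47+0-9=38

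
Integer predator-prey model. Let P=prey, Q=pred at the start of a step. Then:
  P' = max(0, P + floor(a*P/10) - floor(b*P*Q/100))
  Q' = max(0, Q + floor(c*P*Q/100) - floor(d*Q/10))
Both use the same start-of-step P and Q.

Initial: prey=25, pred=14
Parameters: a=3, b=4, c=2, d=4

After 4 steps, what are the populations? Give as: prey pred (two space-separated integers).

Answer: 7 9

Derivation:
Step 1: prey: 25+7-14=18; pred: 14+7-5=16
Step 2: prey: 18+5-11=12; pred: 16+5-6=15
Step 3: prey: 12+3-7=8; pred: 15+3-6=12
Step 4: prey: 8+2-3=7; pred: 12+1-4=9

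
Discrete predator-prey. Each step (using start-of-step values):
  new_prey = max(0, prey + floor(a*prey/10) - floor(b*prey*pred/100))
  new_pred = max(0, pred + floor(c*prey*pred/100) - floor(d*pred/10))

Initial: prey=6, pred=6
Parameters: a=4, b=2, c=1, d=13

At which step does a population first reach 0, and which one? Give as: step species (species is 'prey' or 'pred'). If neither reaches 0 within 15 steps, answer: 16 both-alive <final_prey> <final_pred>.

Step 1: prey: 6+2-0=8; pred: 6+0-7=0
First extinction: pred at step 1

Answer: 1 pred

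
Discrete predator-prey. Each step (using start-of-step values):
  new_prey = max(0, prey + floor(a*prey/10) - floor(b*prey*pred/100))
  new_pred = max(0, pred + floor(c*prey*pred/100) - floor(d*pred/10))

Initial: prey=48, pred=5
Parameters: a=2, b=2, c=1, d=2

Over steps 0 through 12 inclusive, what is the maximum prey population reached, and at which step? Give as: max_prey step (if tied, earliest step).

Step 1: prey: 48+9-4=53; pred: 5+2-1=6
Step 2: prey: 53+10-6=57; pred: 6+3-1=8
Step 3: prey: 57+11-9=59; pred: 8+4-1=11
Step 4: prey: 59+11-12=58; pred: 11+6-2=15
Step 5: prey: 58+11-17=52; pred: 15+8-3=20
Step 6: prey: 52+10-20=42; pred: 20+10-4=26
Step 7: prey: 42+8-21=29; pred: 26+10-5=31
Step 8: prey: 29+5-17=17; pred: 31+8-6=33
Step 9: prey: 17+3-11=9; pred: 33+5-6=32
Step 10: prey: 9+1-5=5; pred: 32+2-6=28
Step 11: prey: 5+1-2=4; pred: 28+1-5=24
Step 12: prey: 4+0-1=3; pred: 24+0-4=20
Max prey = 59 at step 3

Answer: 59 3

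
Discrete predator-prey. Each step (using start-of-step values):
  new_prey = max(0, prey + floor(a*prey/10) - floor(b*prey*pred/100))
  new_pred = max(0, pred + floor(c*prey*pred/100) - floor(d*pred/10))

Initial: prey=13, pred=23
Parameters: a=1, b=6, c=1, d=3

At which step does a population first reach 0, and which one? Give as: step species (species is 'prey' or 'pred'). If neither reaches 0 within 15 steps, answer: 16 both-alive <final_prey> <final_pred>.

Answer: 1 prey

Derivation:
Step 1: prey: 13+1-17=0; pred: 23+2-6=19
First extinction: prey at step 1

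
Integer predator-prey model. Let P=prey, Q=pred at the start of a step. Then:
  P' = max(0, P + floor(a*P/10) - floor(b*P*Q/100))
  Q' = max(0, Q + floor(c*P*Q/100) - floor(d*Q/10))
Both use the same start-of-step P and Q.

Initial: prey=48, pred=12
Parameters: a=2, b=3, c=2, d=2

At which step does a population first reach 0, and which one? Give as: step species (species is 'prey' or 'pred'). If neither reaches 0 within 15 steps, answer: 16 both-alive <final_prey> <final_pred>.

Answer: 4 prey

Derivation:
Step 1: prey: 48+9-17=40; pred: 12+11-2=21
Step 2: prey: 40+8-25=23; pred: 21+16-4=33
Step 3: prey: 23+4-22=5; pred: 33+15-6=42
Step 4: prey: 5+1-6=0; pred: 42+4-8=38
First extinction: prey at step 4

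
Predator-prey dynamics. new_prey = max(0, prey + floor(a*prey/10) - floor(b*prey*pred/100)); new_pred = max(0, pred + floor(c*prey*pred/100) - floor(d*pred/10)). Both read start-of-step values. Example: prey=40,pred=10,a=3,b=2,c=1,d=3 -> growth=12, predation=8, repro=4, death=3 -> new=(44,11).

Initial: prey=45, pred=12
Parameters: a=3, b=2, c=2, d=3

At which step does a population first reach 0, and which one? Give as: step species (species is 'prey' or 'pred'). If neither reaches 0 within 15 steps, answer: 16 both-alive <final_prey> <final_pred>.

Step 1: prey: 45+13-10=48; pred: 12+10-3=19
Step 2: prey: 48+14-18=44; pred: 19+18-5=32
Step 3: prey: 44+13-28=29; pred: 32+28-9=51
Step 4: prey: 29+8-29=8; pred: 51+29-15=65
Step 5: prey: 8+2-10=0; pred: 65+10-19=56
First extinction: prey at step 5

Answer: 5 prey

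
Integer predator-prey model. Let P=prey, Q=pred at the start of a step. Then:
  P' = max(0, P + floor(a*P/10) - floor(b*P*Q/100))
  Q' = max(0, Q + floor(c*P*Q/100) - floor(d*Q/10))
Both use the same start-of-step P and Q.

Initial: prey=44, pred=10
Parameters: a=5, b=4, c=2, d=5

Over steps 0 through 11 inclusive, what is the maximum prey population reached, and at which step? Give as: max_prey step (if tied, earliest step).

Step 1: prey: 44+22-17=49; pred: 10+8-5=13
Step 2: prey: 49+24-25=48; pred: 13+12-6=19
Step 3: prey: 48+24-36=36; pred: 19+18-9=28
Step 4: prey: 36+18-40=14; pred: 28+20-14=34
Step 5: prey: 14+7-19=2; pred: 34+9-17=26
Step 6: prey: 2+1-2=1; pred: 26+1-13=14
Step 7: prey: 1+0-0=1; pred: 14+0-7=7
Step 8: prey: 1+0-0=1; pred: 7+0-3=4
Step 9: prey: 1+0-0=1; pred: 4+0-2=2
Step 10: prey: 1+0-0=1; pred: 2+0-1=1
Step 11: prey: 1+0-0=1; pred: 1+0-0=1
Max prey = 49 at step 1

Answer: 49 1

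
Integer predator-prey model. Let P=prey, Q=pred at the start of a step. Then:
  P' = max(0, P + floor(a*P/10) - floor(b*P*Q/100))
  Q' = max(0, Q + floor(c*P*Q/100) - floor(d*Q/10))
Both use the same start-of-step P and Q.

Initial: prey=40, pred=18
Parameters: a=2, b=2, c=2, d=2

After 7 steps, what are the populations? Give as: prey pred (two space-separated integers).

Step 1: prey: 40+8-14=34; pred: 18+14-3=29
Step 2: prey: 34+6-19=21; pred: 29+19-5=43
Step 3: prey: 21+4-18=7; pred: 43+18-8=53
Step 4: prey: 7+1-7=1; pred: 53+7-10=50
Step 5: prey: 1+0-1=0; pred: 50+1-10=41
Step 6: prey: 0+0-0=0; pred: 41+0-8=33
Step 7: prey: 0+0-0=0; pred: 33+0-6=27

Answer: 0 27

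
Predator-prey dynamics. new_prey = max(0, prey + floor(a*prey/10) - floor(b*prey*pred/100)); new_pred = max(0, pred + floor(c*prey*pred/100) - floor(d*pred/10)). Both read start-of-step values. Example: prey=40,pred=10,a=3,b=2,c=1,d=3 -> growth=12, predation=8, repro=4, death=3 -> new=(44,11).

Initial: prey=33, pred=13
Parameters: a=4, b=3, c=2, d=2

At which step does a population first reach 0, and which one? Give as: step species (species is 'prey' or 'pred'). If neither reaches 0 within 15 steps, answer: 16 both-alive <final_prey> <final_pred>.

Answer: 5 prey

Derivation:
Step 1: prey: 33+13-12=34; pred: 13+8-2=19
Step 2: prey: 34+13-19=28; pred: 19+12-3=28
Step 3: prey: 28+11-23=16; pred: 28+15-5=38
Step 4: prey: 16+6-18=4; pred: 38+12-7=43
Step 5: prey: 4+1-5=0; pred: 43+3-8=38
First extinction: prey at step 5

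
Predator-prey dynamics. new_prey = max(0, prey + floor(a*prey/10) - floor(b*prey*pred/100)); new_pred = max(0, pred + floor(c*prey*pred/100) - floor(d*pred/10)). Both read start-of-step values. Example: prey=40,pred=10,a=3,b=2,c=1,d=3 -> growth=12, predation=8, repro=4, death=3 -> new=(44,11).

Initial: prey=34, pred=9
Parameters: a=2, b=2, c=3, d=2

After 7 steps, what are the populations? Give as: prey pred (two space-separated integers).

Answer: 0 39

Derivation:
Step 1: prey: 34+6-6=34; pred: 9+9-1=17
Step 2: prey: 34+6-11=29; pred: 17+17-3=31
Step 3: prey: 29+5-17=17; pred: 31+26-6=51
Step 4: prey: 17+3-17=3; pred: 51+26-10=67
Step 5: prey: 3+0-4=0; pred: 67+6-13=60
Step 6: prey: 0+0-0=0; pred: 60+0-12=48
Step 7: prey: 0+0-0=0; pred: 48+0-9=39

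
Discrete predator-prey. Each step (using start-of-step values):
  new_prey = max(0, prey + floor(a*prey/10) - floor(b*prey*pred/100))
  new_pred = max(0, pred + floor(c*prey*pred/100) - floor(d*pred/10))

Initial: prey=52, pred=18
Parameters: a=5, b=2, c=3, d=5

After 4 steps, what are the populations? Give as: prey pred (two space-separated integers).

Step 1: prey: 52+26-18=60; pred: 18+28-9=37
Step 2: prey: 60+30-44=46; pred: 37+66-18=85
Step 3: prey: 46+23-78=0; pred: 85+117-42=160
Step 4: prey: 0+0-0=0; pred: 160+0-80=80

Answer: 0 80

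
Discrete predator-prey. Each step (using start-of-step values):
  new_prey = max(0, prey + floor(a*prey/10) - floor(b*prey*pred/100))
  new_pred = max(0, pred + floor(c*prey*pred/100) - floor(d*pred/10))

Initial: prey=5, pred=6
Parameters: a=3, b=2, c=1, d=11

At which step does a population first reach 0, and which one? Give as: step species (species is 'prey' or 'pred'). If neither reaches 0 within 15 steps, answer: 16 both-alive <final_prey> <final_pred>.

Step 1: prey: 5+1-0=6; pred: 6+0-6=0
First extinction: pred at step 1

Answer: 1 pred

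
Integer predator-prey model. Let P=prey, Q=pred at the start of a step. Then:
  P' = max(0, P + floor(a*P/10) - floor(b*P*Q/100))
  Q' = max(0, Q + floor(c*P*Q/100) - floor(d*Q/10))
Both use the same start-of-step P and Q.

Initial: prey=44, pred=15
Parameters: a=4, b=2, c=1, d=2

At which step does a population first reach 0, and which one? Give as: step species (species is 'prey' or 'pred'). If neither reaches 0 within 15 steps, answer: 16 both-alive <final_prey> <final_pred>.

Answer: 16 both-alive 1 9

Derivation:
Step 1: prey: 44+17-13=48; pred: 15+6-3=18
Step 2: prey: 48+19-17=50; pred: 18+8-3=23
Step 3: prey: 50+20-23=47; pred: 23+11-4=30
Step 4: prey: 47+18-28=37; pred: 30+14-6=38
Step 5: prey: 37+14-28=23; pred: 38+14-7=45
Step 6: prey: 23+9-20=12; pred: 45+10-9=46
Step 7: prey: 12+4-11=5; pred: 46+5-9=42
Step 8: prey: 5+2-4=3; pred: 42+2-8=36
Step 9: prey: 3+1-2=2; pred: 36+1-7=30
Step 10: prey: 2+0-1=1; pred: 30+0-6=24
Step 11: prey: 1+0-0=1; pred: 24+0-4=20
Step 12: prey: 1+0-0=1; pred: 20+0-4=16
Step 13: prey: 1+0-0=1; pred: 16+0-3=13
Step 14: prey: 1+0-0=1; pred: 13+0-2=11
Step 15: prey: 1+0-0=1; pred: 11+0-2=9
No extinction within 15 steps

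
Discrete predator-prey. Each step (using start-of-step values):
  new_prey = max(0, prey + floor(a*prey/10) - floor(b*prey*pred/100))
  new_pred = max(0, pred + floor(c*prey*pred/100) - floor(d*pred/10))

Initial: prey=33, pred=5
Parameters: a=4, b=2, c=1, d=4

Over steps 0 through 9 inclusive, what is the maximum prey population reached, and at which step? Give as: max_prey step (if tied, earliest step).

Answer: 163 7

Derivation:
Step 1: prey: 33+13-3=43; pred: 5+1-2=4
Step 2: prey: 43+17-3=57; pred: 4+1-1=4
Step 3: prey: 57+22-4=75; pred: 4+2-1=5
Step 4: prey: 75+30-7=98; pred: 5+3-2=6
Step 5: prey: 98+39-11=126; pred: 6+5-2=9
Step 6: prey: 126+50-22=154; pred: 9+11-3=17
Step 7: prey: 154+61-52=163; pred: 17+26-6=37
Step 8: prey: 163+65-120=108; pred: 37+60-14=83
Step 9: prey: 108+43-179=0; pred: 83+89-33=139
Max prey = 163 at step 7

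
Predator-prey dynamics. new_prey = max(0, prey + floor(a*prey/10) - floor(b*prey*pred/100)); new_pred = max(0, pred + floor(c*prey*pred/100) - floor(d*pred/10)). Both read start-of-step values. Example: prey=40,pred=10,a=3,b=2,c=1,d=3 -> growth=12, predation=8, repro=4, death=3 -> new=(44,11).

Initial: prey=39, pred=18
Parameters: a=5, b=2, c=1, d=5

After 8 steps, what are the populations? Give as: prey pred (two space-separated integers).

Answer: 59 58

Derivation:
Step 1: prey: 39+19-14=44; pred: 18+7-9=16
Step 2: prey: 44+22-14=52; pred: 16+7-8=15
Step 3: prey: 52+26-15=63; pred: 15+7-7=15
Step 4: prey: 63+31-18=76; pred: 15+9-7=17
Step 5: prey: 76+38-25=89; pred: 17+12-8=21
Step 6: prey: 89+44-37=96; pred: 21+18-10=29
Step 7: prey: 96+48-55=89; pred: 29+27-14=42
Step 8: prey: 89+44-74=59; pred: 42+37-21=58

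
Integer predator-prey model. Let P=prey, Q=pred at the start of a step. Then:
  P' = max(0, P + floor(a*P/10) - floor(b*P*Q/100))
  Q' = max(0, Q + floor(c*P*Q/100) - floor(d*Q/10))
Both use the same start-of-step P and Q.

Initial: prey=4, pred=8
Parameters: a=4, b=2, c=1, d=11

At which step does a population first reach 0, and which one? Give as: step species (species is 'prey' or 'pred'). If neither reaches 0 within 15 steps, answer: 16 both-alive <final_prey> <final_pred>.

Step 1: prey: 4+1-0=5; pred: 8+0-8=0
First extinction: pred at step 1

Answer: 1 pred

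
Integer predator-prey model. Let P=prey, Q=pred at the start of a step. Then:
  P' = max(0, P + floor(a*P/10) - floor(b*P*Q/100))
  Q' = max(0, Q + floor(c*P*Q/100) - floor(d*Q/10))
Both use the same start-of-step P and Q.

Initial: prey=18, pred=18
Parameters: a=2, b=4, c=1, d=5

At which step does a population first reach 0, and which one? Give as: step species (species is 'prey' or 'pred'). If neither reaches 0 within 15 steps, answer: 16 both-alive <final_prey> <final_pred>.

Answer: 16 both-alive 35 1

Derivation:
Step 1: prey: 18+3-12=9; pred: 18+3-9=12
Step 2: prey: 9+1-4=6; pred: 12+1-6=7
Step 3: prey: 6+1-1=6; pred: 7+0-3=4
Step 4: prey: 6+1-0=7; pred: 4+0-2=2
Step 5: prey: 7+1-0=8; pred: 2+0-1=1
Step 6: prey: 8+1-0=9; pred: 1+0-0=1
Step 7: prey: 9+1-0=10; pred: 1+0-0=1
Step 8: prey: 10+2-0=12; pred: 1+0-0=1
Step 9: prey: 12+2-0=14; pred: 1+0-0=1
Step 10: prey: 14+2-0=16; pred: 1+0-0=1
Step 11: prey: 16+3-0=19; pred: 1+0-0=1
Step 12: prey: 19+3-0=22; pred: 1+0-0=1
Step 13: prey: 22+4-0=26; pred: 1+0-0=1
Step 14: prey: 26+5-1=30; pred: 1+0-0=1
Step 15: prey: 30+6-1=35; pred: 1+0-0=1
No extinction within 15 steps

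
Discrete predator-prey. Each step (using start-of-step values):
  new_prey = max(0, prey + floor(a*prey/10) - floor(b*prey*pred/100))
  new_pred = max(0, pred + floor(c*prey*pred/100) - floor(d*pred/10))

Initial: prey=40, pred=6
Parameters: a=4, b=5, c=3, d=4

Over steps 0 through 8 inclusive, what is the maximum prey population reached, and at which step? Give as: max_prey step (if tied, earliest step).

Answer: 44 1

Derivation:
Step 1: prey: 40+16-12=44; pred: 6+7-2=11
Step 2: prey: 44+17-24=37; pred: 11+14-4=21
Step 3: prey: 37+14-38=13; pred: 21+23-8=36
Step 4: prey: 13+5-23=0; pred: 36+14-14=36
Step 5: prey: 0+0-0=0; pred: 36+0-14=22
Step 6: prey: 0+0-0=0; pred: 22+0-8=14
Step 7: prey: 0+0-0=0; pred: 14+0-5=9
Step 8: prey: 0+0-0=0; pred: 9+0-3=6
Max prey = 44 at step 1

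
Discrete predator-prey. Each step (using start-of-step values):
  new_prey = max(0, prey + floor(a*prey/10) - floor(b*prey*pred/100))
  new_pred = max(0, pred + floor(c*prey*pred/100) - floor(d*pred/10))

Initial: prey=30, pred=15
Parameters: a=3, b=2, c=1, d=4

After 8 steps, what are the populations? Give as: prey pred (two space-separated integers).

Answer: 60 11

Derivation:
Step 1: prey: 30+9-9=30; pred: 15+4-6=13
Step 2: prey: 30+9-7=32; pred: 13+3-5=11
Step 3: prey: 32+9-7=34; pred: 11+3-4=10
Step 4: prey: 34+10-6=38; pred: 10+3-4=9
Step 5: prey: 38+11-6=43; pred: 9+3-3=9
Step 6: prey: 43+12-7=48; pred: 9+3-3=9
Step 7: prey: 48+14-8=54; pred: 9+4-3=10
Step 8: prey: 54+16-10=60; pred: 10+5-4=11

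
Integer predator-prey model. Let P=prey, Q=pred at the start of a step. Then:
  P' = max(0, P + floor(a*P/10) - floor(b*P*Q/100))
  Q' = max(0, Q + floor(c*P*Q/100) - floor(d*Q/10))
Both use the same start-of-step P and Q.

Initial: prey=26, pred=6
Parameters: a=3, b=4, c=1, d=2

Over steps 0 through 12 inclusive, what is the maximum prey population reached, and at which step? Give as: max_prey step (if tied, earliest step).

Answer: 38 7

Derivation:
Step 1: prey: 26+7-6=27; pred: 6+1-1=6
Step 2: prey: 27+8-6=29; pred: 6+1-1=6
Step 3: prey: 29+8-6=31; pred: 6+1-1=6
Step 4: prey: 31+9-7=33; pred: 6+1-1=6
Step 5: prey: 33+9-7=35; pred: 6+1-1=6
Step 6: prey: 35+10-8=37; pred: 6+2-1=7
Step 7: prey: 37+11-10=38; pred: 7+2-1=8
Step 8: prey: 38+11-12=37; pred: 8+3-1=10
Step 9: prey: 37+11-14=34; pred: 10+3-2=11
Step 10: prey: 34+10-14=30; pred: 11+3-2=12
Step 11: prey: 30+9-14=25; pred: 12+3-2=13
Step 12: prey: 25+7-13=19; pred: 13+3-2=14
Max prey = 38 at step 7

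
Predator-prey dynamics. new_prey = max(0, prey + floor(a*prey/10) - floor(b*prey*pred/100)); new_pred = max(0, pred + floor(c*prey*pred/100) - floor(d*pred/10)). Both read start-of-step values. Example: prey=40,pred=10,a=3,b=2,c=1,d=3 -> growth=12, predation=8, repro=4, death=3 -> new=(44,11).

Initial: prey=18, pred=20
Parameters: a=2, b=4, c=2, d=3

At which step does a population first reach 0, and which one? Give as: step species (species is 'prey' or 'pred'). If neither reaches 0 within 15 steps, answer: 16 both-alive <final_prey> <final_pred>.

Answer: 16 both-alive 1 3

Derivation:
Step 1: prey: 18+3-14=7; pred: 20+7-6=21
Step 2: prey: 7+1-5=3; pred: 21+2-6=17
Step 3: prey: 3+0-2=1; pred: 17+1-5=13
Step 4: prey: 1+0-0=1; pred: 13+0-3=10
Step 5: prey: 1+0-0=1; pred: 10+0-3=7
Step 6: prey: 1+0-0=1; pred: 7+0-2=5
Step 7: prey: 1+0-0=1; pred: 5+0-1=4
Step 8: prey: 1+0-0=1; pred: 4+0-1=3
Step 9: prey: 1+0-0=1; pred: 3+0-0=3
Steps 10-15: state stable at prey=1, pred=3 (no change)
No extinction within 15 steps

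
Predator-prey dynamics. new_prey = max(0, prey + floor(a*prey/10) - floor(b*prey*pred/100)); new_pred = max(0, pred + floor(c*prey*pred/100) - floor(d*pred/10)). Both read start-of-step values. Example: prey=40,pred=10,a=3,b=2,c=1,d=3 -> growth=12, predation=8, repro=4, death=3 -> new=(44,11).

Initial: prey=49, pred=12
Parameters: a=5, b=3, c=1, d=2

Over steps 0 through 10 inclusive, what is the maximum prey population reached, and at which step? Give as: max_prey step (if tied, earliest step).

Answer: 59 2

Derivation:
Step 1: prey: 49+24-17=56; pred: 12+5-2=15
Step 2: prey: 56+28-25=59; pred: 15+8-3=20
Step 3: prey: 59+29-35=53; pred: 20+11-4=27
Step 4: prey: 53+26-42=37; pred: 27+14-5=36
Step 5: prey: 37+18-39=16; pred: 36+13-7=42
Step 6: prey: 16+8-20=4; pred: 42+6-8=40
Step 7: prey: 4+2-4=2; pred: 40+1-8=33
Step 8: prey: 2+1-1=2; pred: 33+0-6=27
Step 9: prey: 2+1-1=2; pred: 27+0-5=22
Step 10: prey: 2+1-1=2; pred: 22+0-4=18
Max prey = 59 at step 2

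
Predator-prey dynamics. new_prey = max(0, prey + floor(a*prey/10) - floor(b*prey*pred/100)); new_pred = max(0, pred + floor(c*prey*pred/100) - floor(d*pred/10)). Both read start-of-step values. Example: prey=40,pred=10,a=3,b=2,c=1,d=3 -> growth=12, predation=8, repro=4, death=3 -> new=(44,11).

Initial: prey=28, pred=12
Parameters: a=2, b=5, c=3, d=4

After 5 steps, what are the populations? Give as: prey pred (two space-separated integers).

Answer: 1 6

Derivation:
Step 1: prey: 28+5-16=17; pred: 12+10-4=18
Step 2: prey: 17+3-15=5; pred: 18+9-7=20
Step 3: prey: 5+1-5=1; pred: 20+3-8=15
Step 4: prey: 1+0-0=1; pred: 15+0-6=9
Step 5: prey: 1+0-0=1; pred: 9+0-3=6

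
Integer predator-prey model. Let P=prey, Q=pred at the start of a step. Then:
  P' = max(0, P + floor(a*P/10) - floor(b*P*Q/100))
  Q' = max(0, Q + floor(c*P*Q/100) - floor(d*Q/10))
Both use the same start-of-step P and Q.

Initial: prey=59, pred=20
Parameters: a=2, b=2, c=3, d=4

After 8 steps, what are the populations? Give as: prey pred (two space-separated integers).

Step 1: prey: 59+11-23=47; pred: 20+35-8=47
Step 2: prey: 47+9-44=12; pred: 47+66-18=95
Step 3: prey: 12+2-22=0; pred: 95+34-38=91
Step 4: prey: 0+0-0=0; pred: 91+0-36=55
Step 5: prey: 0+0-0=0; pred: 55+0-22=33
Step 6: prey: 0+0-0=0; pred: 33+0-13=20
Step 7: prey: 0+0-0=0; pred: 20+0-8=12
Step 8: prey: 0+0-0=0; pred: 12+0-4=8

Answer: 0 8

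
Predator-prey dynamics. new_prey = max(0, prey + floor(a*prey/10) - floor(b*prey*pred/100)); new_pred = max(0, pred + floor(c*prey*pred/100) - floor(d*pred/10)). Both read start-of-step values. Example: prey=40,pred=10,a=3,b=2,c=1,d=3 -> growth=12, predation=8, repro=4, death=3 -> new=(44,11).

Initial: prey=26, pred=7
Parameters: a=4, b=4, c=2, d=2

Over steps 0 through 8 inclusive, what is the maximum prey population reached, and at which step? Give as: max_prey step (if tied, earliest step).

Step 1: prey: 26+10-7=29; pred: 7+3-1=9
Step 2: prey: 29+11-10=30; pred: 9+5-1=13
Step 3: prey: 30+12-15=27; pred: 13+7-2=18
Step 4: prey: 27+10-19=18; pred: 18+9-3=24
Step 5: prey: 18+7-17=8; pred: 24+8-4=28
Step 6: prey: 8+3-8=3; pred: 28+4-5=27
Step 7: prey: 3+1-3=1; pred: 27+1-5=23
Step 8: prey: 1+0-0=1; pred: 23+0-4=19
Max prey = 30 at step 2

Answer: 30 2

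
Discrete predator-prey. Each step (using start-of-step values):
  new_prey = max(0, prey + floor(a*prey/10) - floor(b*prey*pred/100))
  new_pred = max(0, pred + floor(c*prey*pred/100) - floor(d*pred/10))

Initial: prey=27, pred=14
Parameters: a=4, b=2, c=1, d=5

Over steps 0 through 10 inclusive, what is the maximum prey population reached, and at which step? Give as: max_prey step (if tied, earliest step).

Answer: 176 9

Derivation:
Step 1: prey: 27+10-7=30; pred: 14+3-7=10
Step 2: prey: 30+12-6=36; pred: 10+3-5=8
Step 3: prey: 36+14-5=45; pred: 8+2-4=6
Step 4: prey: 45+18-5=58; pred: 6+2-3=5
Step 5: prey: 58+23-5=76; pred: 5+2-2=5
Step 6: prey: 76+30-7=99; pred: 5+3-2=6
Step 7: prey: 99+39-11=127; pred: 6+5-3=8
Step 8: prey: 127+50-20=157; pred: 8+10-4=14
Step 9: prey: 157+62-43=176; pred: 14+21-7=28
Step 10: prey: 176+70-98=148; pred: 28+49-14=63
Max prey = 176 at step 9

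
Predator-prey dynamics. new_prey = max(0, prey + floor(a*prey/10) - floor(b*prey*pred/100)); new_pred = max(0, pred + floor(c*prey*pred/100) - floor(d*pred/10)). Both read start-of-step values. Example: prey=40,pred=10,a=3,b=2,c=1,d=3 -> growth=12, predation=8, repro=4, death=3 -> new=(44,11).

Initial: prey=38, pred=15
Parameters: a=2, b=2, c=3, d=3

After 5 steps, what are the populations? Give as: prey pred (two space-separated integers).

Step 1: prey: 38+7-11=34; pred: 15+17-4=28
Step 2: prey: 34+6-19=21; pred: 28+28-8=48
Step 3: prey: 21+4-20=5; pred: 48+30-14=64
Step 4: prey: 5+1-6=0; pred: 64+9-19=54
Step 5: prey: 0+0-0=0; pred: 54+0-16=38

Answer: 0 38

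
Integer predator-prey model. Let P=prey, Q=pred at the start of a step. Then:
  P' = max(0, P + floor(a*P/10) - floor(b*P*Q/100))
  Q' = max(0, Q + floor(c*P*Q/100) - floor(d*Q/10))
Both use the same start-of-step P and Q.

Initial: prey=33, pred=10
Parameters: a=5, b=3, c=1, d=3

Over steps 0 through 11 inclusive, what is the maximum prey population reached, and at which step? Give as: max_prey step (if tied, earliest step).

Answer: 63 4

Derivation:
Step 1: prey: 33+16-9=40; pred: 10+3-3=10
Step 2: prey: 40+20-12=48; pred: 10+4-3=11
Step 3: prey: 48+24-15=57; pred: 11+5-3=13
Step 4: prey: 57+28-22=63; pred: 13+7-3=17
Step 5: prey: 63+31-32=62; pred: 17+10-5=22
Step 6: prey: 62+31-40=53; pred: 22+13-6=29
Step 7: prey: 53+26-46=33; pred: 29+15-8=36
Step 8: prey: 33+16-35=14; pred: 36+11-10=37
Step 9: prey: 14+7-15=6; pred: 37+5-11=31
Step 10: prey: 6+3-5=4; pred: 31+1-9=23
Step 11: prey: 4+2-2=4; pred: 23+0-6=17
Max prey = 63 at step 4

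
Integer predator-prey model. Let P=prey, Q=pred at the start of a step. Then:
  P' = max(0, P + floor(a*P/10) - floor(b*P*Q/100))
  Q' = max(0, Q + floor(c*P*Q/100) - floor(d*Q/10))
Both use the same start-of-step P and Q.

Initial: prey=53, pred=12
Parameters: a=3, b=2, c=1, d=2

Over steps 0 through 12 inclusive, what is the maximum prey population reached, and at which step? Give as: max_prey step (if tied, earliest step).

Answer: 56 1

Derivation:
Step 1: prey: 53+15-12=56; pred: 12+6-2=16
Step 2: prey: 56+16-17=55; pred: 16+8-3=21
Step 3: prey: 55+16-23=48; pred: 21+11-4=28
Step 4: prey: 48+14-26=36; pred: 28+13-5=36
Step 5: prey: 36+10-25=21; pred: 36+12-7=41
Step 6: prey: 21+6-17=10; pred: 41+8-8=41
Step 7: prey: 10+3-8=5; pred: 41+4-8=37
Step 8: prey: 5+1-3=3; pred: 37+1-7=31
Step 9: prey: 3+0-1=2; pred: 31+0-6=25
Step 10: prey: 2+0-1=1; pred: 25+0-5=20
Step 11: prey: 1+0-0=1; pred: 20+0-4=16
Step 12: prey: 1+0-0=1; pred: 16+0-3=13
Max prey = 56 at step 1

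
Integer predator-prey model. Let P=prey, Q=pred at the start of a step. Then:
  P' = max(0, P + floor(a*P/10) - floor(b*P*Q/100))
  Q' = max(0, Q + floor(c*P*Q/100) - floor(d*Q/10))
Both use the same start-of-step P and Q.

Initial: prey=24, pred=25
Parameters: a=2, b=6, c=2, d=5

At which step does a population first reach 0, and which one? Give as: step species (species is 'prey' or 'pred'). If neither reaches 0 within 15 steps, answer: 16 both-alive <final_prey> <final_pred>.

Answer: 1 prey

Derivation:
Step 1: prey: 24+4-36=0; pred: 25+12-12=25
First extinction: prey at step 1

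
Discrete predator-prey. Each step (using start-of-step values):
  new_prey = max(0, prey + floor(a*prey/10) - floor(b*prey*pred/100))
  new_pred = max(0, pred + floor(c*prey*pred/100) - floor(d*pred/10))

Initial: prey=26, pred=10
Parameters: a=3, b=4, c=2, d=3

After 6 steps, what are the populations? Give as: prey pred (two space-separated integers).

Answer: 5 10

Derivation:
Step 1: prey: 26+7-10=23; pred: 10+5-3=12
Step 2: prey: 23+6-11=18; pred: 12+5-3=14
Step 3: prey: 18+5-10=13; pred: 14+5-4=15
Step 4: prey: 13+3-7=9; pred: 15+3-4=14
Step 5: prey: 9+2-5=6; pred: 14+2-4=12
Step 6: prey: 6+1-2=5; pred: 12+1-3=10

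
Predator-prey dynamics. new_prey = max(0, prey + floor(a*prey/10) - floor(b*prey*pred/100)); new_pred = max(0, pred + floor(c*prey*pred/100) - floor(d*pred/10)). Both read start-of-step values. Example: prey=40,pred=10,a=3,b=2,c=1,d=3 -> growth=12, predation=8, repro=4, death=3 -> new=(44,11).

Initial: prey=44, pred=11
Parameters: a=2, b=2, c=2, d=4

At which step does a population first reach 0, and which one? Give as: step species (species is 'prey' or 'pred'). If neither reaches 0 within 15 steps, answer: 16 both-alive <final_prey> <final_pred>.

Answer: 16 both-alive 2 2

Derivation:
Step 1: prey: 44+8-9=43; pred: 11+9-4=16
Step 2: prey: 43+8-13=38; pred: 16+13-6=23
Step 3: prey: 38+7-17=28; pred: 23+17-9=31
Step 4: prey: 28+5-17=16; pred: 31+17-12=36
Step 5: prey: 16+3-11=8; pred: 36+11-14=33
Step 6: prey: 8+1-5=4; pred: 33+5-13=25
Step 7: prey: 4+0-2=2; pred: 25+2-10=17
Step 8: prey: 2+0-0=2; pred: 17+0-6=11
Step 9: prey: 2+0-0=2; pred: 11+0-4=7
Step 10: prey: 2+0-0=2; pred: 7+0-2=5
Step 11: prey: 2+0-0=2; pred: 5+0-2=3
Step 12: prey: 2+0-0=2; pred: 3+0-1=2
Step 13: prey: 2+0-0=2; pred: 2+0-0=2
Steps 14-15: state stable at prey=2, pred=2 (no change)
No extinction within 15 steps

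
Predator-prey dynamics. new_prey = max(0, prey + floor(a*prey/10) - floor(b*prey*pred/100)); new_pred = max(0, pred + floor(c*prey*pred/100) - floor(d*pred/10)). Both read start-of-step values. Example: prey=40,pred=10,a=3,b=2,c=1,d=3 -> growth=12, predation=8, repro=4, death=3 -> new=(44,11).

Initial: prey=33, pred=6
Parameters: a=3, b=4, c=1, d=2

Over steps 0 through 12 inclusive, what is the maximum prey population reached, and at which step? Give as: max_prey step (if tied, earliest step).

Step 1: prey: 33+9-7=35; pred: 6+1-1=6
Step 2: prey: 35+10-8=37; pred: 6+2-1=7
Step 3: prey: 37+11-10=38; pred: 7+2-1=8
Step 4: prey: 38+11-12=37; pred: 8+3-1=10
Step 5: prey: 37+11-14=34; pred: 10+3-2=11
Step 6: prey: 34+10-14=30; pred: 11+3-2=12
Step 7: prey: 30+9-14=25; pred: 12+3-2=13
Step 8: prey: 25+7-13=19; pred: 13+3-2=14
Step 9: prey: 19+5-10=14; pred: 14+2-2=14
Step 10: prey: 14+4-7=11; pred: 14+1-2=13
Step 11: prey: 11+3-5=9; pred: 13+1-2=12
Step 12: prey: 9+2-4=7; pred: 12+1-2=11
Max prey = 38 at step 3

Answer: 38 3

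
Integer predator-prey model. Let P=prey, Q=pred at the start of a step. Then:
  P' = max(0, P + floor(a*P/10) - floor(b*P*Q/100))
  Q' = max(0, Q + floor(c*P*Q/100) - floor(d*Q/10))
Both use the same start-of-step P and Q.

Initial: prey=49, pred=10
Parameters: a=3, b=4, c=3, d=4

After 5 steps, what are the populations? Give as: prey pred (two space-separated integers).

Step 1: prey: 49+14-19=44; pred: 10+14-4=20
Step 2: prey: 44+13-35=22; pred: 20+26-8=38
Step 3: prey: 22+6-33=0; pred: 38+25-15=48
Step 4: prey: 0+0-0=0; pred: 48+0-19=29
Step 5: prey: 0+0-0=0; pred: 29+0-11=18

Answer: 0 18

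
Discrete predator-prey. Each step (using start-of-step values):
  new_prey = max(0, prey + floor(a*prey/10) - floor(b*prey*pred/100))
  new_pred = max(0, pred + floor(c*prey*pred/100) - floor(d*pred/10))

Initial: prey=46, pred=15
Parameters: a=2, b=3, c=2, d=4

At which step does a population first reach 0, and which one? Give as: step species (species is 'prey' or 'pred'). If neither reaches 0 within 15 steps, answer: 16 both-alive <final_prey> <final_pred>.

Step 1: prey: 46+9-20=35; pred: 15+13-6=22
Step 2: prey: 35+7-23=19; pred: 22+15-8=29
Step 3: prey: 19+3-16=6; pred: 29+11-11=29
Step 4: prey: 6+1-5=2; pred: 29+3-11=21
Step 5: prey: 2+0-1=1; pred: 21+0-8=13
Step 6: prey: 1+0-0=1; pred: 13+0-5=8
Step 7: prey: 1+0-0=1; pred: 8+0-3=5
Step 8: prey: 1+0-0=1; pred: 5+0-2=3
Step 9: prey: 1+0-0=1; pred: 3+0-1=2
Step 10: prey: 1+0-0=1; pred: 2+0-0=2
Steps 11-15: state stable at prey=1, pred=2 (no change)
No extinction within 15 steps

Answer: 16 both-alive 1 2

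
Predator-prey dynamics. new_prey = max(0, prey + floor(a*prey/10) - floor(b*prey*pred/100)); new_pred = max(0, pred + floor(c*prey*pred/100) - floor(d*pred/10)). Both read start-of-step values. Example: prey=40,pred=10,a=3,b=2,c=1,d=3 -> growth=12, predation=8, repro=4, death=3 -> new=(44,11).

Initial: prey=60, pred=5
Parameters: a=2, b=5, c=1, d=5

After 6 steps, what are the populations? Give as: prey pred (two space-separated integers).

Step 1: prey: 60+12-15=57; pred: 5+3-2=6
Step 2: prey: 57+11-17=51; pred: 6+3-3=6
Step 3: prey: 51+10-15=46; pred: 6+3-3=6
Step 4: prey: 46+9-13=42; pred: 6+2-3=5
Step 5: prey: 42+8-10=40; pred: 5+2-2=5
Step 6: prey: 40+8-10=38; pred: 5+2-2=5

Answer: 38 5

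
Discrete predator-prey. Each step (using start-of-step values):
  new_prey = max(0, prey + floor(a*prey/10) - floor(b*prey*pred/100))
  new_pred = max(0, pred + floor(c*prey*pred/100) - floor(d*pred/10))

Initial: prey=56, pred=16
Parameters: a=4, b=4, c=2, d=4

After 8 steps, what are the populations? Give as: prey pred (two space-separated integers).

Step 1: prey: 56+22-35=43; pred: 16+17-6=27
Step 2: prey: 43+17-46=14; pred: 27+23-10=40
Step 3: prey: 14+5-22=0; pred: 40+11-16=35
Step 4: prey: 0+0-0=0; pred: 35+0-14=21
Step 5: prey: 0+0-0=0; pred: 21+0-8=13
Step 6: prey: 0+0-0=0; pred: 13+0-5=8
Step 7: prey: 0+0-0=0; pred: 8+0-3=5
Step 8: prey: 0+0-0=0; pred: 5+0-2=3

Answer: 0 3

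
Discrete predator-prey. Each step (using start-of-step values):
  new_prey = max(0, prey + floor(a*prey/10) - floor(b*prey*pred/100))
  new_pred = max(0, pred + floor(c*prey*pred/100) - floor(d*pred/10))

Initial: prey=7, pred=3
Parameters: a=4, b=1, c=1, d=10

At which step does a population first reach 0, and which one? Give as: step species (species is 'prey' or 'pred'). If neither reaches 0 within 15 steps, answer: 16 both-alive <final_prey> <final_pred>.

Step 1: prey: 7+2-0=9; pred: 3+0-3=0
First extinction: pred at step 1

Answer: 1 pred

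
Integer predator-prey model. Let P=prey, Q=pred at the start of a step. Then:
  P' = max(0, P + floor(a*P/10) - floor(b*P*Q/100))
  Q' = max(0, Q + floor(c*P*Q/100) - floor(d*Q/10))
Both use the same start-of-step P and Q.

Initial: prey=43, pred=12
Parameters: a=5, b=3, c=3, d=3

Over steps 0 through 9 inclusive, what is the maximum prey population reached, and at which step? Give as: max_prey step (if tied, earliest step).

Step 1: prey: 43+21-15=49; pred: 12+15-3=24
Step 2: prey: 49+24-35=38; pred: 24+35-7=52
Step 3: prey: 38+19-59=0; pred: 52+59-15=96
Step 4: prey: 0+0-0=0; pred: 96+0-28=68
Step 5: prey: 0+0-0=0; pred: 68+0-20=48
Step 6: prey: 0+0-0=0; pred: 48+0-14=34
Step 7: prey: 0+0-0=0; pred: 34+0-10=24
Step 8: prey: 0+0-0=0; pred: 24+0-7=17
Step 9: prey: 0+0-0=0; pred: 17+0-5=12
Max prey = 49 at step 1

Answer: 49 1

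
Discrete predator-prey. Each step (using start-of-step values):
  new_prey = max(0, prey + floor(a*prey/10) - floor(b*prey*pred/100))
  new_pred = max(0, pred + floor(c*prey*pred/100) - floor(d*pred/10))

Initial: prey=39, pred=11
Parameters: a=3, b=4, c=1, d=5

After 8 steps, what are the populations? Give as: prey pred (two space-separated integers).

Step 1: prey: 39+11-17=33; pred: 11+4-5=10
Step 2: prey: 33+9-13=29; pred: 10+3-5=8
Step 3: prey: 29+8-9=28; pred: 8+2-4=6
Step 4: prey: 28+8-6=30; pred: 6+1-3=4
Step 5: prey: 30+9-4=35; pred: 4+1-2=3
Step 6: prey: 35+10-4=41; pred: 3+1-1=3
Step 7: prey: 41+12-4=49; pred: 3+1-1=3
Step 8: prey: 49+14-5=58; pred: 3+1-1=3

Answer: 58 3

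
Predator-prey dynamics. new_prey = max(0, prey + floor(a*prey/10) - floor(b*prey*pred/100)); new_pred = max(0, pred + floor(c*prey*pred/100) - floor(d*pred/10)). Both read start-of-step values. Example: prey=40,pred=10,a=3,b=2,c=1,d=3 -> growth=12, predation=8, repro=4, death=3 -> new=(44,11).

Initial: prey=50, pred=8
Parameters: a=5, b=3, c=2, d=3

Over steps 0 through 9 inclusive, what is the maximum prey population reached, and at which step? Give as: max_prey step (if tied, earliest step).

Step 1: prey: 50+25-12=63; pred: 8+8-2=14
Step 2: prey: 63+31-26=68; pred: 14+17-4=27
Step 3: prey: 68+34-55=47; pred: 27+36-8=55
Step 4: prey: 47+23-77=0; pred: 55+51-16=90
Step 5: prey: 0+0-0=0; pred: 90+0-27=63
Step 6: prey: 0+0-0=0; pred: 63+0-18=45
Step 7: prey: 0+0-0=0; pred: 45+0-13=32
Step 8: prey: 0+0-0=0; pred: 32+0-9=23
Step 9: prey: 0+0-0=0; pred: 23+0-6=17
Max prey = 68 at step 2

Answer: 68 2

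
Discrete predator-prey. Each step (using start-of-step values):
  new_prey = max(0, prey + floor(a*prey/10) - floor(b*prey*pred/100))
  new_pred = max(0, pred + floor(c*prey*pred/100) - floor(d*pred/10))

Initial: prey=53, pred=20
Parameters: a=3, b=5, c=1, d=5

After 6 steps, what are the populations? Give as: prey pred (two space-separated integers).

Answer: 2 1

Derivation:
Step 1: prey: 53+15-53=15; pred: 20+10-10=20
Step 2: prey: 15+4-15=4; pred: 20+3-10=13
Step 3: prey: 4+1-2=3; pred: 13+0-6=7
Step 4: prey: 3+0-1=2; pred: 7+0-3=4
Step 5: prey: 2+0-0=2; pred: 4+0-2=2
Step 6: prey: 2+0-0=2; pred: 2+0-1=1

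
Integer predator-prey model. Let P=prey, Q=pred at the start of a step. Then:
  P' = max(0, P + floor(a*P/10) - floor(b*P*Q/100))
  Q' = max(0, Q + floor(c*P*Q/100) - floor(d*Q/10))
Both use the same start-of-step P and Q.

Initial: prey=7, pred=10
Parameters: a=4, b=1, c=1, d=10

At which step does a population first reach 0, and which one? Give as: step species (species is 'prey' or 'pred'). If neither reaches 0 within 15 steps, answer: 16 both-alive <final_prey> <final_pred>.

Answer: 1 pred

Derivation:
Step 1: prey: 7+2-0=9; pred: 10+0-10=0
First extinction: pred at step 1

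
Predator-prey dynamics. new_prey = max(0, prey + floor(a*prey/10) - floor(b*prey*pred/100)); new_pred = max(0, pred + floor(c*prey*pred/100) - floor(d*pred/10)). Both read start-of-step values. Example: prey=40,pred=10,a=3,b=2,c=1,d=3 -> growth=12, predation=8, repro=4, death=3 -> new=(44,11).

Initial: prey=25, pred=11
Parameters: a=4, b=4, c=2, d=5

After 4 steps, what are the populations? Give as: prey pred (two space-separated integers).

Step 1: prey: 25+10-11=24; pred: 11+5-5=11
Step 2: prey: 24+9-10=23; pred: 11+5-5=11
Step 3: prey: 23+9-10=22; pred: 11+5-5=11
Step 4: prey: 22+8-9=21; pred: 11+4-5=10

Answer: 21 10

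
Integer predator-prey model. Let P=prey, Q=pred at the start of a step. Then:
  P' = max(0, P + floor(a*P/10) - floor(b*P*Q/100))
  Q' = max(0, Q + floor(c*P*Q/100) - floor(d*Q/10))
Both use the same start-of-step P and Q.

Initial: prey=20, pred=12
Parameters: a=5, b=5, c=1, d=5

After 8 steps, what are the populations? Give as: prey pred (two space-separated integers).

Answer: 131 1

Derivation:
Step 1: prey: 20+10-12=18; pred: 12+2-6=8
Step 2: prey: 18+9-7=20; pred: 8+1-4=5
Step 3: prey: 20+10-5=25; pred: 5+1-2=4
Step 4: prey: 25+12-5=32; pred: 4+1-2=3
Step 5: prey: 32+16-4=44; pred: 3+0-1=2
Step 6: prey: 44+22-4=62; pred: 2+0-1=1
Step 7: prey: 62+31-3=90; pred: 1+0-0=1
Step 8: prey: 90+45-4=131; pred: 1+0-0=1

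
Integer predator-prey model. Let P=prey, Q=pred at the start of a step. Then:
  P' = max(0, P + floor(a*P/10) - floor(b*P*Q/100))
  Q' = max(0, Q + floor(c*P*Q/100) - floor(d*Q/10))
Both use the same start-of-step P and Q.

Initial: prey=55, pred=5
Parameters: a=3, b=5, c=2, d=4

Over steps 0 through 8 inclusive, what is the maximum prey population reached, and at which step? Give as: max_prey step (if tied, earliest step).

Answer: 58 1

Derivation:
Step 1: prey: 55+16-13=58; pred: 5+5-2=8
Step 2: prey: 58+17-23=52; pred: 8+9-3=14
Step 3: prey: 52+15-36=31; pred: 14+14-5=23
Step 4: prey: 31+9-35=5; pred: 23+14-9=28
Step 5: prey: 5+1-7=0; pred: 28+2-11=19
Step 6: prey: 0+0-0=0; pred: 19+0-7=12
Step 7: prey: 0+0-0=0; pred: 12+0-4=8
Step 8: prey: 0+0-0=0; pred: 8+0-3=5
Max prey = 58 at step 1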